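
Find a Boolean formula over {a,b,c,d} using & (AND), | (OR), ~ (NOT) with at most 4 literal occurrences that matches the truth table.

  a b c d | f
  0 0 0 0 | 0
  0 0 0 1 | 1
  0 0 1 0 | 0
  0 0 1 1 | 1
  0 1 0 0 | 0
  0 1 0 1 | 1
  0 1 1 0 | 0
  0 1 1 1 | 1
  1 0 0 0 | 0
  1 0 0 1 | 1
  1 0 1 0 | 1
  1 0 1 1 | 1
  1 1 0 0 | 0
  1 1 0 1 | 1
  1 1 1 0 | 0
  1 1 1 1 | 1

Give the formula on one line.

  ~b = 1111000011110000
  (c & ~b) = 0011000000110000
  (a & (c & ~b)) = 0000000000110000
  (d | (a & (c & ~b))) = 0101010101110101

(d | (a & (c & ~b)))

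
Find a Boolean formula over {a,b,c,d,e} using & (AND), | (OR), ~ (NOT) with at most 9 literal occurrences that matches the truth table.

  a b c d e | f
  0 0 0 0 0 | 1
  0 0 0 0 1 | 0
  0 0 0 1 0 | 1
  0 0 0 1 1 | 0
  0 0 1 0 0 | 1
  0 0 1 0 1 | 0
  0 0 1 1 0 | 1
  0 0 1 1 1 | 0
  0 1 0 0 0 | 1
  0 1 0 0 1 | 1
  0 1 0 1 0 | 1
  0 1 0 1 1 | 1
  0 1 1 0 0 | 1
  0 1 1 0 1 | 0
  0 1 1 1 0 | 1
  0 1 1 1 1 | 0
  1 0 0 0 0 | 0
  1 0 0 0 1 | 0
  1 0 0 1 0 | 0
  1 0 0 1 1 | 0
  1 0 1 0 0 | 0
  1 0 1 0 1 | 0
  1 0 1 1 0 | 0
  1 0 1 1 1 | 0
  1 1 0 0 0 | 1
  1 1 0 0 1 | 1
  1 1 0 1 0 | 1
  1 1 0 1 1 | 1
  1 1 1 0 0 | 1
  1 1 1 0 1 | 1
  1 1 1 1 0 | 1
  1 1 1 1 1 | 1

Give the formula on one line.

((((b & ~c) | a) | (~e & ~a)) & (b | ~a))

  ~c = 11110000111100001111000011110000
  (b & ~c) = 00000000111100000000000011110000
  ((b & ~c) | a) = 00000000111100001111111111111111
  ~e = 10101010101010101010101010101010
  ~a = 11111111111111110000000000000000
  (~e & ~a) = 10101010101010100000000000000000
  (((b & ~c) | a) | (~e & ~a)) = 10101010111110101111111111111111
  (b | ~a) = 11111111111111110000000011111111
  ((((b & ~c) | a) | (~e & ~a)) & (b | ~a)) = 10101010111110100000000011111111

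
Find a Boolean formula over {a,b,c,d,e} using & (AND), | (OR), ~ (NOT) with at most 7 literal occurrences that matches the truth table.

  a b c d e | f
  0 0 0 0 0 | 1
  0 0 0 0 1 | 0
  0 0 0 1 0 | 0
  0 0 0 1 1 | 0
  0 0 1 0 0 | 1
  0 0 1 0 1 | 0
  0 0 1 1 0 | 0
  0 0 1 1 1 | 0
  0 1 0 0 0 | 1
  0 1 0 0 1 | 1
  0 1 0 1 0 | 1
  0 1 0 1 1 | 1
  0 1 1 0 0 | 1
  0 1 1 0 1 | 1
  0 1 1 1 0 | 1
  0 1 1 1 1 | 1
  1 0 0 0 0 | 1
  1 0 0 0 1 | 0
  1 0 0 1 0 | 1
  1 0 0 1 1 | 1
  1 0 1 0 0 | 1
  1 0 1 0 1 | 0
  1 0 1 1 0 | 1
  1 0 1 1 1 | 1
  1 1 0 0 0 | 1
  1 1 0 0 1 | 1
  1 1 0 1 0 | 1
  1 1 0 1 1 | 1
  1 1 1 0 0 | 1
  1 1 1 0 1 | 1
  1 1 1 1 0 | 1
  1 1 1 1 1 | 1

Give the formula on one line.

(((d | ~e) & (a | (~e & (b | ~d)))) | b)

  ~e = 10101010101010101010101010101010
  (d | ~e) = 10111011101110111011101110111011
  ~d = 11001100110011001100110011001100
  (b | ~d) = 11001100111111111100110011111111
  (~e & (b | ~d)) = 10001000101010101000100010101010
  (a | (~e & (b | ~d))) = 10001000101010101111111111111111
  ((d | ~e) & (a | (~e & (b | ~d)))) = 10001000101010101011101110111011
  (((d | ~e) & (a | (~e & (b | ~d)))) | b) = 10001000111111111011101111111111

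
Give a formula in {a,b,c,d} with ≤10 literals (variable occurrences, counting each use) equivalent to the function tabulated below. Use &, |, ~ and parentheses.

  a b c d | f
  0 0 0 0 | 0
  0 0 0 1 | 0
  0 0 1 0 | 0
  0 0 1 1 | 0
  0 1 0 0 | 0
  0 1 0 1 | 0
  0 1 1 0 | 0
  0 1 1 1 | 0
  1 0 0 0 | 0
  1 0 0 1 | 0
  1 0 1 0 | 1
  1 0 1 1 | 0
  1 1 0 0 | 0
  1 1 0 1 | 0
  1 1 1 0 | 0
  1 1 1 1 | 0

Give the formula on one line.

(((c & ((d | a) & (b | ~d))) & ~d) & ~b)

  (d | a) = 0101010111111111
  ~d = 1010101010101010
  (b | ~d) = 1010111110101111
  ((d | a) & (b | ~d)) = 0000010110101111
  (c & ((d | a) & (b | ~d))) = 0000000100100011
  ((c & ((d | a) & (b | ~d))) & ~d) = 0000000000100010
  ~b = 1111000011110000
  (((c & ((d | a) & (b | ~d))) & ~d) & ~b) = 0000000000100000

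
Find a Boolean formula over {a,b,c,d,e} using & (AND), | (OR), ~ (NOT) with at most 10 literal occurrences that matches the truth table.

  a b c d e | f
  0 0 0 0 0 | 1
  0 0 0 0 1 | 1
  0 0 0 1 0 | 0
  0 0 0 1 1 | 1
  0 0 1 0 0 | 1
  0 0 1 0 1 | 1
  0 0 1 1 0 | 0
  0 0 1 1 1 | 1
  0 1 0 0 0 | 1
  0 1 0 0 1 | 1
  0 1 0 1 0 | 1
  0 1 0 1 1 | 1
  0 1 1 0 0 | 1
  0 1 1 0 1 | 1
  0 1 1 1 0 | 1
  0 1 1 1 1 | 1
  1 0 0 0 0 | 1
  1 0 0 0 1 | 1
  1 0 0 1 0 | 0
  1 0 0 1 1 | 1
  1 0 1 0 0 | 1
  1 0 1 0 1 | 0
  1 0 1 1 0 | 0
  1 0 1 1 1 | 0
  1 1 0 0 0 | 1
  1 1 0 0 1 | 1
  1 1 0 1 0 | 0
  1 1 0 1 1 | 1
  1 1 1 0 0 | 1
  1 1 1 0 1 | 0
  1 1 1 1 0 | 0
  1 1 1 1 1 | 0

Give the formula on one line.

  ~d = 11001100110011001100110011001100
  ~a = 11111111111111110000000000000000
  (b & ~a) = 00000000111111110000000000000000
  (~d | (b & ~a)) = 11001100111111111100110011001100
  ~e = 10101010101010101010101010101010
  ((~d | (b & ~a)) & ~e) = 10001000101010101000100010001000
  ~c = 11110000111100001111000011110000
  (~a | ~c) = 11111111111111111111000011110000
  (e & (~a | ~c)) = 01010101010101010101000001010000
  (((~d | (b & ~a)) & ~e) | (e & (~a | ~c))) = 11011101111111111101100011011000

(((~d | (b & ~a)) & ~e) | (e & (~a | ~c)))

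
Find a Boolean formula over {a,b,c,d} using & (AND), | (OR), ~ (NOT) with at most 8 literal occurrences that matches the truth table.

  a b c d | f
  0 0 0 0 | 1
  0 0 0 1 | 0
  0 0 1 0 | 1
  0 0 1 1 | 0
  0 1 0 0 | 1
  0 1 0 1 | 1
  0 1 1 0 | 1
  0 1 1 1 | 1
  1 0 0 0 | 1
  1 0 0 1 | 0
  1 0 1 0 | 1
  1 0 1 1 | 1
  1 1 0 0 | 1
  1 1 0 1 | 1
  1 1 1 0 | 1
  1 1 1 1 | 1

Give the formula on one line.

(((((b | c) & a) & d) | ~d) | b)

  (b | c) = 0011111100111111
  ((b | c) & a) = 0000000000111111
  (((b | c) & a) & d) = 0000000000010101
  ~d = 1010101010101010
  ((((b | c) & a) & d) | ~d) = 1010101010111111
  (((((b | c) & a) & d) | ~d) | b) = 1010111110111111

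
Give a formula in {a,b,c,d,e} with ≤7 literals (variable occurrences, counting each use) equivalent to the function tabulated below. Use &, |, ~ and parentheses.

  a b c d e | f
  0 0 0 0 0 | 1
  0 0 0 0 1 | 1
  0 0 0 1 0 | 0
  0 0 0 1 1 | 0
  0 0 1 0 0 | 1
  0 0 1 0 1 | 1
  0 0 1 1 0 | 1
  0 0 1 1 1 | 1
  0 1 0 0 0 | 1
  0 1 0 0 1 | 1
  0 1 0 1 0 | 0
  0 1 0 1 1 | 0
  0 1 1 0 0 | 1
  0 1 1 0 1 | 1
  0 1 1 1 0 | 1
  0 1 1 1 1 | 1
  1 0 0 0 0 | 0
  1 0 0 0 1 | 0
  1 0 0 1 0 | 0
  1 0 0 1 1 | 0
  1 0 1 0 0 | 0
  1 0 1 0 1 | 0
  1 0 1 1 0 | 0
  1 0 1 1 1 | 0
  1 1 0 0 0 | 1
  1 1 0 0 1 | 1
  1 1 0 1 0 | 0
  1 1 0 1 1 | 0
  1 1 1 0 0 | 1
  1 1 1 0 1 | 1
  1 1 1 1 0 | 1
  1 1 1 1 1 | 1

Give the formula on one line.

  ~a = 11111111111111110000000000000000
  (~a | b) = 11111111111111110000000011111111
  ~d = 11001100110011001100110011001100
  ~c = 11110000111100001111000011110000
  (~d & ~c) = 11000000110000001100000011000000
  (c | (~d & ~c)) = 11001111110011111100111111001111
  ((~a | b) & (c | (~d & ~c))) = 11001111110011110000000011001111

((~a | b) & (c | (~d & ~c)))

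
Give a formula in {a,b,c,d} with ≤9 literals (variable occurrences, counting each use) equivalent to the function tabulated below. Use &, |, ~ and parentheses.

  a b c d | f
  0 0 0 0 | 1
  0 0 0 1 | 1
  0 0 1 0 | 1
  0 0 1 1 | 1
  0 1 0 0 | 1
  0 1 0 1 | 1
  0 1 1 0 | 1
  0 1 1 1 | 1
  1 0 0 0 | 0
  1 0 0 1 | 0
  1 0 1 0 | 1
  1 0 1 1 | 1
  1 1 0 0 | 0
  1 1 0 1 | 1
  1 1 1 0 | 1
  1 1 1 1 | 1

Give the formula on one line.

((((~a | c) & ((~a & ~b) | ~d)) | c) | (b & (c | d)))

  ~a = 1111111100000000
  (~a | c) = 1111111100110011
  ~b = 1111000011110000
  (~a & ~b) = 1111000000000000
  ~d = 1010101010101010
  ((~a & ~b) | ~d) = 1111101010101010
  ((~a | c) & ((~a & ~b) | ~d)) = 1111101000100010
  (((~a | c) & ((~a & ~b) | ~d)) | c) = 1111101100110011
  (c | d) = 0111011101110111
  (b & (c | d)) = 0000011100000111
  ((((~a | c) & ((~a & ~b) | ~d)) | c) | (b & (c | d))) = 1111111100110111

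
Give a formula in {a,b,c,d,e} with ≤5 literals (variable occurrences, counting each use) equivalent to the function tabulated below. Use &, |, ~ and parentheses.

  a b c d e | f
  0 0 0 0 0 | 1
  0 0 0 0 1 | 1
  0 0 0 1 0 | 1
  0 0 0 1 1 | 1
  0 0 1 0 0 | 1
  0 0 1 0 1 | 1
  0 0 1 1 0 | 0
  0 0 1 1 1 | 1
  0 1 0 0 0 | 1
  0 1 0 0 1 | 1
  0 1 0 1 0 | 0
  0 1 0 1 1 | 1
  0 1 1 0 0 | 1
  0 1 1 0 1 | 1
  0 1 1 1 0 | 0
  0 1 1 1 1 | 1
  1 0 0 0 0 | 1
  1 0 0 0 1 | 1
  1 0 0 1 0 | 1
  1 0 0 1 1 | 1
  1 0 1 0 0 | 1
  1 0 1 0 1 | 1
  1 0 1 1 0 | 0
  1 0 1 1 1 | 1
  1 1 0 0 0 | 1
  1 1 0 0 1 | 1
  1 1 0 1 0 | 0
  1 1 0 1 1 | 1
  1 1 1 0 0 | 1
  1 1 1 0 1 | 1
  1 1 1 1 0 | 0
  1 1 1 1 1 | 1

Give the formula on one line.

  ~b = 11111111000000001111111100000000
  ~c = 11110000111100001111000011110000
  (~b & ~c) = 11110000000000001111000000000000
  ~d = 11001100110011001100110011001100
  ((~b & ~c) | ~d) = 11111100110011001111110011001100
  (e | ((~b & ~c) | ~d)) = 11111101110111011111110111011101

(e | ((~b & ~c) | ~d))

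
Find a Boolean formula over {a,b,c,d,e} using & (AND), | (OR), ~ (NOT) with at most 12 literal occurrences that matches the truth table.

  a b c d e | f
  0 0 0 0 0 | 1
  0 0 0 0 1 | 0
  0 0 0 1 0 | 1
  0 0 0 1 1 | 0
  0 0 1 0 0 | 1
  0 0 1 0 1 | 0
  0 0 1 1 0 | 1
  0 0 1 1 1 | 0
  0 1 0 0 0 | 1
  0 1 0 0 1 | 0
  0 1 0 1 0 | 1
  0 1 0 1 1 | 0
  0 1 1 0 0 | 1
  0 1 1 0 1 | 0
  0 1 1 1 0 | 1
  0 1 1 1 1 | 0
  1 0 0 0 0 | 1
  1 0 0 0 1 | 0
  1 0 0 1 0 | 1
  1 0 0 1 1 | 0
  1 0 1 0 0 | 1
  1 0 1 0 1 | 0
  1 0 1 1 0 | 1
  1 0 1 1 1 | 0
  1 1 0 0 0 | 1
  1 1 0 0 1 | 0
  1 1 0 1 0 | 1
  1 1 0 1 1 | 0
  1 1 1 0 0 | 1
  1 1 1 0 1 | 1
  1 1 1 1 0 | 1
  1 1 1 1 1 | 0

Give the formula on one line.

  ~e = 10101010101010101010101010101010
  (c | d) = 00111111001111110011111100111111
  ~d = 11001100110011001100110011001100
  (e & ~d) = 01000100010001000100010001000100
  ((c | d) | (e & ~d)) = 01111111011111110111111101111111
  (b & ~d) = 00000000110011000000000011001100
  (((c | d) | (e & ~d)) & (b & ~d)) = 00000000010011000000000001001100
  ((((c | d) | (e & ~d)) & (b & ~d)) & c) = 00000000000011000000000000001100
  (((((c | d) | (e & ~d)) & (b & ~d)) & c) & a) = 00000000000000000000000000001100
  (~e | (((((c | d) | (e & ~d)) & (b & ~d)) & c) & a)) = 10101010101010101010101010101110

(~e | (((((c | d) | (e & ~d)) & (b & ~d)) & c) & a))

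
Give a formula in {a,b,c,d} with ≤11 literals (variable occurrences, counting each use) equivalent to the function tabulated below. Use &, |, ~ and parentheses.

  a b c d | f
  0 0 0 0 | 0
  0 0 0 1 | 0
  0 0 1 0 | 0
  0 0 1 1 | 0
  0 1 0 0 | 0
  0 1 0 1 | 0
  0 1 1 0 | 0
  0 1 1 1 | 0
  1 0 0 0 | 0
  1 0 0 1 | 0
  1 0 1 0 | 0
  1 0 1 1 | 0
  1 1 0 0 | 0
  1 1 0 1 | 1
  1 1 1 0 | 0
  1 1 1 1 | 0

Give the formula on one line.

  ~d = 1010101010101010
  ~c = 1100110011001100
  (~d | ~c) = 1110111011101110
  ~b = 1111000011110000
  (~b | ~c) = 1111110011111100
  (d & (~b | ~c)) = 0101010001010100
  (b | c) = 0011111100111111
  ((d & (~b | ~c)) & (b | c)) = 0001010000010100
  ((~d | ~c) & ((d & (~b | ~c)) & (b | c))) = 0000010000000100
  (a | c) = 0011001111111111
  (((~d | ~c) & ((d & (~b | ~c)) & (b | c))) & (a | c)) = 0000000000000100

(((~d | ~c) & ((d & (~b | ~c)) & (b | c))) & (a | c))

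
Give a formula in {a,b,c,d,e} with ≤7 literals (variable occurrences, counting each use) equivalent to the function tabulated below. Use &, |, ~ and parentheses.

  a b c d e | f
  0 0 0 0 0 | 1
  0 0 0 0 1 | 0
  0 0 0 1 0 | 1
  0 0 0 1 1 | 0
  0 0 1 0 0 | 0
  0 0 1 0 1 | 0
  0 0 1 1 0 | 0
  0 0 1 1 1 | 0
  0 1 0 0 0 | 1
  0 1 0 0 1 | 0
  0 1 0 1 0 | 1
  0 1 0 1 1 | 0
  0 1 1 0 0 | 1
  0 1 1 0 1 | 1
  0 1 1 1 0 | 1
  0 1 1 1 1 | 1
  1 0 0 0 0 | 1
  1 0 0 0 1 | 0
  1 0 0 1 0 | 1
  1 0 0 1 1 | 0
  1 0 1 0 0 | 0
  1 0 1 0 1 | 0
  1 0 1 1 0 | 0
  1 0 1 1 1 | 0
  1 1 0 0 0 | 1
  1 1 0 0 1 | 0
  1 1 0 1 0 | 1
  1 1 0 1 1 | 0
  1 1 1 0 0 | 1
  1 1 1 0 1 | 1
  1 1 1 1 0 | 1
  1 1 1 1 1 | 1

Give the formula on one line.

  ~c = 11110000111100001111000011110000
  (b | ~c) = 11110000111111111111000011111111
  ~e = 10101010101010101010101010101010
  (c | ~e) = 10101111101011111010111110101111
  ((b | ~c) & (c | ~e)) = 10100000101011111010000010101111

((b | ~c) & (c | ~e))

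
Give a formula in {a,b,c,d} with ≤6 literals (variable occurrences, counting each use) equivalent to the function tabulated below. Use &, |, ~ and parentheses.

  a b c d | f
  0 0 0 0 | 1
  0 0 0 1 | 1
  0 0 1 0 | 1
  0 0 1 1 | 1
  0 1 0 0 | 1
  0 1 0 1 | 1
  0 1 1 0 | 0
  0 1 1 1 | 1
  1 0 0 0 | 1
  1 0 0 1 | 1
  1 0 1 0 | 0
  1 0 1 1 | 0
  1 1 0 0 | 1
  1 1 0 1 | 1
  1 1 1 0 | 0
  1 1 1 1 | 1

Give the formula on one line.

((c & (d & b)) | ((~b & ~a) | ~c))

  (d & b) = 0000010100000101
  (c & (d & b)) = 0000000100000001
  ~b = 1111000011110000
  ~a = 1111111100000000
  (~b & ~a) = 1111000000000000
  ~c = 1100110011001100
  ((~b & ~a) | ~c) = 1111110011001100
  ((c & (d & b)) | ((~b & ~a) | ~c)) = 1111110111001101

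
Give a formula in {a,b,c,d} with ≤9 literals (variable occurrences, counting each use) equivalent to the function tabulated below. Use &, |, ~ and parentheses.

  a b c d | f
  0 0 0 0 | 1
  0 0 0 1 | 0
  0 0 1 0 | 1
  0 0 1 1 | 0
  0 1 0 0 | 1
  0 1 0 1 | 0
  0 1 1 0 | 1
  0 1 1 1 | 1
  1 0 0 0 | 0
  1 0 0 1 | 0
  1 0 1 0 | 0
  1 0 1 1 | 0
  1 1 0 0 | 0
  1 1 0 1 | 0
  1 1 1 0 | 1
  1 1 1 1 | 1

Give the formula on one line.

  (b & c) = 0000001100000011
  ~a = 1111111100000000
  (~a | b) = 1111111100001111
  (d | ~a) = 1111111101010101
  ((~a | b) & (d | ~a)) = 1111111100000101
  (((~a | b) & (d | ~a)) | d) = 1111111101010101
  ~d = 1010101010101010
  ((((~a | b) & (d | ~a)) | d) & ~d) = 1010101000000000
  ((b & c) | ((((~a | b) & (d | ~a)) | d) & ~d)) = 1010101100000011

((b & c) | ((((~a | b) & (d | ~a)) | d) & ~d))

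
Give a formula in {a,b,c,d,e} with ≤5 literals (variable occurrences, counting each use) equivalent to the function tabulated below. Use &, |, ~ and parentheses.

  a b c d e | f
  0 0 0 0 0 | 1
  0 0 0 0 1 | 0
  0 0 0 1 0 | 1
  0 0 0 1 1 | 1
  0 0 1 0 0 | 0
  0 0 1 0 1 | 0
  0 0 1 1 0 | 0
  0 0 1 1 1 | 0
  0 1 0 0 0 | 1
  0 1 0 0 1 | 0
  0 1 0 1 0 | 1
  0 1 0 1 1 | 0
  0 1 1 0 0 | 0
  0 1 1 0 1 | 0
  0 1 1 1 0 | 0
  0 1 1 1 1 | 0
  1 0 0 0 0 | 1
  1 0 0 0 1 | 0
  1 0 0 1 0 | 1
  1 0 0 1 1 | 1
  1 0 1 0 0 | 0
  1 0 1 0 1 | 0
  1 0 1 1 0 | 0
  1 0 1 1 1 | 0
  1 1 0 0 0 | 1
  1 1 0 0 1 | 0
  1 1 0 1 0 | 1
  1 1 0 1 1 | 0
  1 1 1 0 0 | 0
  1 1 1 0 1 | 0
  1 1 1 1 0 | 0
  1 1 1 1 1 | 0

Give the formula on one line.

(~c & ((d & (~b | ~e)) | ~e))

  ~c = 11110000111100001111000011110000
  ~b = 11111111000000001111111100000000
  ~e = 10101010101010101010101010101010
  (~b | ~e) = 11111111101010101111111110101010
  (d & (~b | ~e)) = 00110011001000100011001100100010
  ((d & (~b | ~e)) | ~e) = 10111011101010101011101110101010
  (~c & ((d & (~b | ~e)) | ~e)) = 10110000101000001011000010100000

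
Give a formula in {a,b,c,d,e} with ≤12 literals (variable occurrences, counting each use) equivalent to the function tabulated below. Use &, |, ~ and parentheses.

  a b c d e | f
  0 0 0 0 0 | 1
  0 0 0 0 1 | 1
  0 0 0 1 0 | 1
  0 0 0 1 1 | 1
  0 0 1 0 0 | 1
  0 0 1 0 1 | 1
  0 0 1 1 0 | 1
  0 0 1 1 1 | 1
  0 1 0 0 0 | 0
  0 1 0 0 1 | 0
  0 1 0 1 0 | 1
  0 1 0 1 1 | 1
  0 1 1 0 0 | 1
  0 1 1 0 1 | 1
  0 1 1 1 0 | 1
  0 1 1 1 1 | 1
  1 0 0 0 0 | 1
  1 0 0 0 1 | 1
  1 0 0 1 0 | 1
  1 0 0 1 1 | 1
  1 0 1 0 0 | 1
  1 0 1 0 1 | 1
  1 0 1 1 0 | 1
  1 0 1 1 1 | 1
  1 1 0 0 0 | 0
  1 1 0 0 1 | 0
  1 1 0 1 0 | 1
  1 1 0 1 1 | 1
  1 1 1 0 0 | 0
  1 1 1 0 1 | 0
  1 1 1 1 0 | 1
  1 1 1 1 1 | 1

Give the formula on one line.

((~b | d) | (((~a | ~c) | (d & (~a | ~e))) & (~b | c)))

  ~b = 11111111000000001111111100000000
  (~b | d) = 11111111001100111111111100110011
  ~a = 11111111111111110000000000000000
  ~c = 11110000111100001111000011110000
  (~a | ~c) = 11111111111111111111000011110000
  ~e = 10101010101010101010101010101010
  (~a | ~e) = 11111111111111111010101010101010
  (d & (~a | ~e)) = 00110011001100110010001000100010
  ((~a | ~c) | (d & (~a | ~e))) = 11111111111111111111001011110010
  (~b | c) = 11111111000011111111111100001111
  (((~a | ~c) | (d & (~a | ~e))) & (~b | c)) = 11111111000011111111001000000010
  ((~b | d) | (((~a | ~c) | (d & (~a | ~e))) & (~b | c))) = 11111111001111111111111100110011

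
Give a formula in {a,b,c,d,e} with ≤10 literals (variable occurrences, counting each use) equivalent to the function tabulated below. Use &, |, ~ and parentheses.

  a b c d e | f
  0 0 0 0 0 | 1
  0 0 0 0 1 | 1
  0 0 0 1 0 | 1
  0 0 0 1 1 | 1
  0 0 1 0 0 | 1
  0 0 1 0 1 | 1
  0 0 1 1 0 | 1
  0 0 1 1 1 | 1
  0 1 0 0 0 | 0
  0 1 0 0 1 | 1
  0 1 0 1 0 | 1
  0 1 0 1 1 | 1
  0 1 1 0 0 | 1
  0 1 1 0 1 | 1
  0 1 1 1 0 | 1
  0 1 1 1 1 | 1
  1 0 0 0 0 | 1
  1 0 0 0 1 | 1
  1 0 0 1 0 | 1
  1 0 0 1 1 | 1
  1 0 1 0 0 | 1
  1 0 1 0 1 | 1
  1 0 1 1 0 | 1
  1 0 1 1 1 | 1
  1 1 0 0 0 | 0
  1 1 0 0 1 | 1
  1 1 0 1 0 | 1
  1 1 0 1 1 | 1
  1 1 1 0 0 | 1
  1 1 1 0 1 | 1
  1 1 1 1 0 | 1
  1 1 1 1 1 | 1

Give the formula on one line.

  ~b = 11111111000000001111111100000000
  (c | ~b) = 11111111000011111111111100001111
  ((c | ~b) & b) = 00000000000011110000000000001111
  (b & d) = 00000000001100110000000000110011
  (((c | ~b) & b) & (b & d)) = 00000000000000110000000000000011
  ((((c | ~b) & b) & (b & d)) | ~b) = 11111111000000111111111100000011
  (c | e) = 01011111010111110101111101011111
  (d | (c | e)) = 01111111011111110111111101111111
  (((((c | ~b) & b) & (b & d)) | ~b) | (d | (c | e))) = 11111111011111111111111101111111

(((((c | ~b) & b) & (b & d)) | ~b) | (d | (c | e)))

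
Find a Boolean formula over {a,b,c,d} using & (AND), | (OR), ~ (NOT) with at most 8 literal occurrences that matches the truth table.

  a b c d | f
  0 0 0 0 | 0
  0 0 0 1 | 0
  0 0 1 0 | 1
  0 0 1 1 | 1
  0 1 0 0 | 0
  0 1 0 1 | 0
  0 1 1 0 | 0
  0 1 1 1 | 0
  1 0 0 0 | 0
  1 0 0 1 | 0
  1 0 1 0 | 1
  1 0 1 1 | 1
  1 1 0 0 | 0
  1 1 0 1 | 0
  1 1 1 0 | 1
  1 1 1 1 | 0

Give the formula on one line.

  ~b = 1111000011110000
  (c & ~b) = 0011000000110000
  (c & b) = 0000001100000011
  ~d = 1010101010101010
  ~c = 1100110011001100
  (~d | ~c) = 1110111011101110
  (a & c) = 0000000000110011
  ((~d | ~c) & (a & c)) = 0000000000100010
  ((c & b) & ((~d | ~c) & (a & c))) = 0000000000000010
  ((c & ~b) | ((c & b) & ((~d | ~c) & (a & c)))) = 0011000000110010

((c & ~b) | ((c & b) & ((~d | ~c) & (a & c))))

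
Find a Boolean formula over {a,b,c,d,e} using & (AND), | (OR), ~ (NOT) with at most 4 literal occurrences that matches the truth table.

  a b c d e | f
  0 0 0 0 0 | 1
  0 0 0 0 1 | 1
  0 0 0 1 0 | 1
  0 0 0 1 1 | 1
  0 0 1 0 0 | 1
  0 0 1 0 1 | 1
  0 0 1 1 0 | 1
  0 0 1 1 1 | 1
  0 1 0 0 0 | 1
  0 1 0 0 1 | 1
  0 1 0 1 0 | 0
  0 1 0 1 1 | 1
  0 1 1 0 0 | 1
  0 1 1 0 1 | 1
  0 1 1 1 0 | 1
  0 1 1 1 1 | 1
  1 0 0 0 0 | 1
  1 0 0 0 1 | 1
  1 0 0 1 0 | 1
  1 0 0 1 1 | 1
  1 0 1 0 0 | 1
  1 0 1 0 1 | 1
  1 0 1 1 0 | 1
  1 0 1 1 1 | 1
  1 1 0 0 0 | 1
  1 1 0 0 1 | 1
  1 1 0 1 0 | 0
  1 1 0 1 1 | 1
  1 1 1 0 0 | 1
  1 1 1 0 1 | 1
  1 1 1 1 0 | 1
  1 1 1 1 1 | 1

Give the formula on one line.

((~b | (c | ~d)) | e)

  ~b = 11111111000000001111111100000000
  ~d = 11001100110011001100110011001100
  (c | ~d) = 11001111110011111100111111001111
  (~b | (c | ~d)) = 11111111110011111111111111001111
  ((~b | (c | ~d)) | e) = 11111111110111111111111111011111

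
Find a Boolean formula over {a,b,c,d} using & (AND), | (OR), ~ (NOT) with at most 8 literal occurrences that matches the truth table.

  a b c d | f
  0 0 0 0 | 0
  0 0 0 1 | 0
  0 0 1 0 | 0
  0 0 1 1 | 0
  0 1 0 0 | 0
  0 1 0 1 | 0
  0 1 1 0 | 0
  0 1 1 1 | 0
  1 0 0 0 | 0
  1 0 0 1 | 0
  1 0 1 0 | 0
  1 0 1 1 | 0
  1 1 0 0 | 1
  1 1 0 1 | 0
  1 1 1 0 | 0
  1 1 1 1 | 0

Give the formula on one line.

((b & (~d & (b | ~c))) & ((b & a) & ~c))

  ~d = 1010101010101010
  ~c = 1100110011001100
  (b | ~c) = 1100111111001111
  (~d & (b | ~c)) = 1000101010001010
  (b & (~d & (b | ~c))) = 0000101000001010
  (b & a) = 0000000000001111
  ((b & a) & ~c) = 0000000000001100
  ((b & (~d & (b | ~c))) & ((b & a) & ~c)) = 0000000000001000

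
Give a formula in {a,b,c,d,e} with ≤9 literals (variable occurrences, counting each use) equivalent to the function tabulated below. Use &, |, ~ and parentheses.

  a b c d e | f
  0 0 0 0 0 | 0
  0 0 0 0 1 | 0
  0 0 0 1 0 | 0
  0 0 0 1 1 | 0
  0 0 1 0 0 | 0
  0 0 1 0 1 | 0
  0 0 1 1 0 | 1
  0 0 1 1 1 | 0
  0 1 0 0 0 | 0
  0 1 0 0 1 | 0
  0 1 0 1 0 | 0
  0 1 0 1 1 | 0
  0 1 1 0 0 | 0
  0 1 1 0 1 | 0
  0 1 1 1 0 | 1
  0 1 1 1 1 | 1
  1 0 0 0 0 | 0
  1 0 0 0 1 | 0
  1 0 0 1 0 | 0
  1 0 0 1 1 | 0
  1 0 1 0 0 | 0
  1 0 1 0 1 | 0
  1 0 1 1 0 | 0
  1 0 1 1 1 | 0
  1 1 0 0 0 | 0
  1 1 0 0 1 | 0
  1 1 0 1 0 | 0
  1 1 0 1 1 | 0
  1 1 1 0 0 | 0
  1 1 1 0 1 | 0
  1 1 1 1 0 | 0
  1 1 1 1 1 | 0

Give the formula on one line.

((b | (~c | ~e)) & (~a & (c & d)))

  ~c = 11110000111100001111000011110000
  ~e = 10101010101010101010101010101010
  (~c | ~e) = 11111010111110101111101011111010
  (b | (~c | ~e)) = 11111010111111111111101011111111
  ~a = 11111111111111110000000000000000
  (c & d) = 00000011000000110000001100000011
  (~a & (c & d)) = 00000011000000110000000000000000
  ((b | (~c | ~e)) & (~a & (c & d))) = 00000010000000110000000000000000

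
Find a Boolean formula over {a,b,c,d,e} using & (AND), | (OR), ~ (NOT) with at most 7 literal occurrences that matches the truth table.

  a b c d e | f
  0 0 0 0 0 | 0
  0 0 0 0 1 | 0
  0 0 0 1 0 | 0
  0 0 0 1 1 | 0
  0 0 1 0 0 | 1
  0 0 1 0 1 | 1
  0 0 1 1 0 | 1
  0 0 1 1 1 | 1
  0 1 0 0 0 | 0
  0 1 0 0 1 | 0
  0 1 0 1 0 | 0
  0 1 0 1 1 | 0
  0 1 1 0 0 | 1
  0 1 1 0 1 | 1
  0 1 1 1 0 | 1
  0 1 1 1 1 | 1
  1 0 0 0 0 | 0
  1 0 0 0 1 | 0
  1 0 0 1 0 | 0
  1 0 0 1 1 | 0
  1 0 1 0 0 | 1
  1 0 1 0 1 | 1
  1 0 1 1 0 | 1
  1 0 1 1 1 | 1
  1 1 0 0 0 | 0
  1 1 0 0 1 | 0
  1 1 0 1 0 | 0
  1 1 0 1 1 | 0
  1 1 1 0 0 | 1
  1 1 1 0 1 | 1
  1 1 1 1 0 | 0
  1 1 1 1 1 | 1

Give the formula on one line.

  (d | b) = 00110011111111110011001111111111
  ~a = 11111111111111110000000000000000
  ((d | b) & ~a) = 00110011111111110000000000000000
  ~d = 11001100110011001100110011001100
  ~b = 11111111000000001111111100000000
  (~b | e) = 11111111010101011111111101010101
  (~d | (~b | e)) = 11111111110111011111111111011101
  (((d | b) & ~a) | (~d | (~b | e))) = 11111111111111111111111111011101
  ((((d | b) & ~a) | (~d | (~b | e))) & c) = 00001111000011110000111100001101

((((d | b) & ~a) | (~d | (~b | e))) & c)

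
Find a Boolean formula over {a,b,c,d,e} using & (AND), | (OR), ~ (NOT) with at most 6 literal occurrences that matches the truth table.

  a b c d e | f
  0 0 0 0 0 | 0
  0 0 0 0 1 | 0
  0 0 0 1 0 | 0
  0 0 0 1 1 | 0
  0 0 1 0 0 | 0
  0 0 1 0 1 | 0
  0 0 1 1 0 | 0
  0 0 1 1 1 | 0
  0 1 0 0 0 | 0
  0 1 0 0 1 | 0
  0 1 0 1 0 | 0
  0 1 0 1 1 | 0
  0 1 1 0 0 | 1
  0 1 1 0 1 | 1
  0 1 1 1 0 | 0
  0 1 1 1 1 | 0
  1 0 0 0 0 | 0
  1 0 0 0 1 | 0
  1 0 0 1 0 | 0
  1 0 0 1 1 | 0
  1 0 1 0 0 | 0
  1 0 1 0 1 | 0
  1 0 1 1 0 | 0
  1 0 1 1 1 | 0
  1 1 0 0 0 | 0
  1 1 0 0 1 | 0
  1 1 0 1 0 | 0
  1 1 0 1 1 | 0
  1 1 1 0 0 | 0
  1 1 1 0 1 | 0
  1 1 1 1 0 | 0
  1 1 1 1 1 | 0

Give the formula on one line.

  ~a = 11111111111111110000000000000000
  (c & ~a) = 00001111000011110000000000000000
  ~d = 11001100110011001100110011001100
  (~d & b) = 00000000110011000000000011001100
  (~a & ~d) = 11001100110011000000000000000000
  ((~d & b) & (~a & ~d)) = 00000000110011000000000000000000
  ((c & ~a) & ((~d & b) & (~a & ~d))) = 00000000000011000000000000000000

((c & ~a) & ((~d & b) & (~a & ~d)))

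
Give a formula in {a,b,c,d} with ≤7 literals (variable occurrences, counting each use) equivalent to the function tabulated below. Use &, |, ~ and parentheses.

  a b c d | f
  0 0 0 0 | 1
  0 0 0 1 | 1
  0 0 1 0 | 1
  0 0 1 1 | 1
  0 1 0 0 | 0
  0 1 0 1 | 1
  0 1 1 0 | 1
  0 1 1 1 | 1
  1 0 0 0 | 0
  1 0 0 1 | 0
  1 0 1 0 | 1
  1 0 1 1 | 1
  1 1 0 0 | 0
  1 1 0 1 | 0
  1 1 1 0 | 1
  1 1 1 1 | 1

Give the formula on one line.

(c | (~a & (a | (d | ~b))))

  ~a = 1111111100000000
  ~b = 1111000011110000
  (d | ~b) = 1111010111110101
  (a | (d | ~b)) = 1111010111111111
  (~a & (a | (d | ~b))) = 1111010100000000
  (c | (~a & (a | (d | ~b)))) = 1111011100110011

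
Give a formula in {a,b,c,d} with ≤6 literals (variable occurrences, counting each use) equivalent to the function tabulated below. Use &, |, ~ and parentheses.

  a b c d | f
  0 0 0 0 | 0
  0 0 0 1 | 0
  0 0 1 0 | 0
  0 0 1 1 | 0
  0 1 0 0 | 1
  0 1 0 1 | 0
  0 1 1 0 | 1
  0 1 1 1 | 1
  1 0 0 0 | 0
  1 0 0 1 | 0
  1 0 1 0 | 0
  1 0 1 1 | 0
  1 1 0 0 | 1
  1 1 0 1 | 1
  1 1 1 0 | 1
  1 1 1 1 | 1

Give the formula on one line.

(((c | ~d) & b) | (b & a))

  ~d = 1010101010101010
  (c | ~d) = 1011101110111011
  ((c | ~d) & b) = 0000101100001011
  (b & a) = 0000000000001111
  (((c | ~d) & b) | (b & a)) = 0000101100001111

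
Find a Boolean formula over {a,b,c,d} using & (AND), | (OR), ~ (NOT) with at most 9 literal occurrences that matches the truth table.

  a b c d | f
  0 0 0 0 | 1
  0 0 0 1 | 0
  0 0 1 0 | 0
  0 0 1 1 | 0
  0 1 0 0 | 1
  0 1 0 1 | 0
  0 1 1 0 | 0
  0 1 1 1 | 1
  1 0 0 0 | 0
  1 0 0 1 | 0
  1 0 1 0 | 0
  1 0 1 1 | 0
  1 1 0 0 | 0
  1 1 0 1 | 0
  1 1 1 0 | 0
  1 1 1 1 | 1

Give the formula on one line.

((~c & ((c | ~a) & ~d)) | ((~b | ((d & c) & b)) & b))

  ~c = 1100110011001100
  ~a = 1111111100000000
  (c | ~a) = 1111111100110011
  ~d = 1010101010101010
  ((c | ~a) & ~d) = 1010101000100010
  (~c & ((c | ~a) & ~d)) = 1000100000000000
  ~b = 1111000011110000
  (d & c) = 0001000100010001
  ((d & c) & b) = 0000000100000001
  (~b | ((d & c) & b)) = 1111000111110001
  ((~b | ((d & c) & b)) & b) = 0000000100000001
  ((~c & ((c | ~a) & ~d)) | ((~b | ((d & c) & b)) & b)) = 1000100100000001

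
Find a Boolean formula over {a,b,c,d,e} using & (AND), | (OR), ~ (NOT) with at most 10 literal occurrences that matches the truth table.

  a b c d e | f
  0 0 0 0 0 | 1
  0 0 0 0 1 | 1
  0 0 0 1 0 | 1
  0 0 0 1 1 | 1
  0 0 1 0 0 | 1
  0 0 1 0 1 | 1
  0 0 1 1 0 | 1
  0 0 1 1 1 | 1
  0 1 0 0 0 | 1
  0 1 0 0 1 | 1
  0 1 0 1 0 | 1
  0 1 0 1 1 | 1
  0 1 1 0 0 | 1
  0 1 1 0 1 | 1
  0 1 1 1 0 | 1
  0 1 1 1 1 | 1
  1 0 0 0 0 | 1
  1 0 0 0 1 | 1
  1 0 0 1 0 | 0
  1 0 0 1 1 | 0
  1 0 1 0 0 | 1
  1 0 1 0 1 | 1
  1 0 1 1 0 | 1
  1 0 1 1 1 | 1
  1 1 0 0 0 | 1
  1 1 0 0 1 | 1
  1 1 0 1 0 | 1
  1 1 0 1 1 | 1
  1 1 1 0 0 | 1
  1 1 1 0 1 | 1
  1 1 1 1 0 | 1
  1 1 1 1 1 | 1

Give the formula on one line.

  ~e = 10101010101010101010101010101010
  (d | ~e) = 10111011101110111011101110111011
  ((d | ~e) | c) = 10111111101111111011111110111111
  ~a = 11111111111111110000000000000000
  (c | b) = 00001111111111110000111111111111
  (~a | (c | b)) = 11111111111111110000111111111111
  (((d | ~e) | c) & (~a | (c | b))) = 10111111101111110000111110111111
  ~c = 11110000111100001111000011110000
  ~d = 11001100110011001100110011001100
  (~c & ~d) = 11000000110000001100000011000000
  (b | (~c & ~d)) = 11000000111111111100000011111111
  ((((d | ~e) | c) & (~a | (c | b))) | (b | (~c & ~d))) = 11111111111111111100111111111111

((((d | ~e) | c) & (~a | (c | b))) | (b | (~c & ~d)))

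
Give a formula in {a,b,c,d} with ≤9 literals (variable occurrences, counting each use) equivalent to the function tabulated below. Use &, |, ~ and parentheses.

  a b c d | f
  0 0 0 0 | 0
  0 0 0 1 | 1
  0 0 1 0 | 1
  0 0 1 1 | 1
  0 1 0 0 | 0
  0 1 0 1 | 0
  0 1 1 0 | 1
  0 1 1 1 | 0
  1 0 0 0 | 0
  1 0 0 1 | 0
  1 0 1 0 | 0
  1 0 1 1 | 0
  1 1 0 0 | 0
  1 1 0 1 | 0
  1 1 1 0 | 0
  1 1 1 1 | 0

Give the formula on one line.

  ~a = 1111111100000000
  (b & c) = 0000001100000011
  (~a | (b & c)) = 1111111100000011
  ~c = 1100110011001100
  (d & ~c) = 0100010001000100
  ((d & ~c) | c) = 0111011101110111
  ((~a | (b & c)) & ((d & ~c) | c)) = 0111011100000011
  ~d = 1010101010101010
  (~d & ~a) = 1010101000000000
  ~b = 1111000011110000
  ((~d & ~a) | ~b) = 1111101011110000
  (((~a | (b & c)) & ((d & ~c) | c)) & ((~d & ~a) | ~b)) = 0111001000000000

(((~a | (b & c)) & ((d & ~c) | c)) & ((~d & ~a) | ~b))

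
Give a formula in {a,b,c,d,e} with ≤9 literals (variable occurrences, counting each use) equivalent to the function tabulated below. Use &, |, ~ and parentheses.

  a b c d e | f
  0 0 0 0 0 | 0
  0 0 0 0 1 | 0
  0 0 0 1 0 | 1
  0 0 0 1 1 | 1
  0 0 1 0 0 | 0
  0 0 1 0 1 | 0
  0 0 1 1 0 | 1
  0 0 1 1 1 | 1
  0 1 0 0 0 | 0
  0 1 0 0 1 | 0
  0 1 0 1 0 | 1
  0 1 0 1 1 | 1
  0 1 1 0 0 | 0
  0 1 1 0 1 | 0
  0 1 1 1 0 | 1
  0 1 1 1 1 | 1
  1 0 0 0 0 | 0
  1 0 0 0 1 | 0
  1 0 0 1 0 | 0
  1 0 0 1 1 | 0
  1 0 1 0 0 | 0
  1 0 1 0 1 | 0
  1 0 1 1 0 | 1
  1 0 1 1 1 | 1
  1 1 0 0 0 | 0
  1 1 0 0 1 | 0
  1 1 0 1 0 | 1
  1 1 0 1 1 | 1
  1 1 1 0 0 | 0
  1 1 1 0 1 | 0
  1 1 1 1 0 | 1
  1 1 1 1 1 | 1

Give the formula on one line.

((d & c) | (d & ((~c | e) & ((b | c) | ~a))))

  (d & c) = 00000011000000110000001100000011
  ~c = 11110000111100001111000011110000
  (~c | e) = 11110101111101011111010111110101
  (b | c) = 00001111111111110000111111111111
  ~a = 11111111111111110000000000000000
  ((b | c) | ~a) = 11111111111111110000111111111111
  ((~c | e) & ((b | c) | ~a)) = 11110101111101010000010111110101
  (d & ((~c | e) & ((b | c) | ~a))) = 00110001001100010000000100110001
  ((d & c) | (d & ((~c | e) & ((b | c) | ~a)))) = 00110011001100110000001100110011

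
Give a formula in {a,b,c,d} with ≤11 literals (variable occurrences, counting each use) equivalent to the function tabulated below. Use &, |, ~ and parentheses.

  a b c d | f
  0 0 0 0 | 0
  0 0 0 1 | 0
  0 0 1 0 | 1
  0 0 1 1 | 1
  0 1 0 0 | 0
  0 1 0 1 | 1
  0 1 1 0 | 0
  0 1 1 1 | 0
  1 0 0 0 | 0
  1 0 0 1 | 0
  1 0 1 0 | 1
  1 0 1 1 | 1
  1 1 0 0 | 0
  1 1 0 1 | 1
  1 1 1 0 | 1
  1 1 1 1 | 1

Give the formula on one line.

((~c | ((~b & ~a) | a)) & ((c | b) & (c | d)))

  ~c = 1100110011001100
  ~b = 1111000011110000
  ~a = 1111111100000000
  (~b & ~a) = 1111000000000000
  ((~b & ~a) | a) = 1111000011111111
  (~c | ((~b & ~a) | a)) = 1111110011111111
  (c | b) = 0011111100111111
  (c | d) = 0111011101110111
  ((c | b) & (c | d)) = 0011011100110111
  ((~c | ((~b & ~a) | a)) & ((c | b) & (c | d))) = 0011010000110111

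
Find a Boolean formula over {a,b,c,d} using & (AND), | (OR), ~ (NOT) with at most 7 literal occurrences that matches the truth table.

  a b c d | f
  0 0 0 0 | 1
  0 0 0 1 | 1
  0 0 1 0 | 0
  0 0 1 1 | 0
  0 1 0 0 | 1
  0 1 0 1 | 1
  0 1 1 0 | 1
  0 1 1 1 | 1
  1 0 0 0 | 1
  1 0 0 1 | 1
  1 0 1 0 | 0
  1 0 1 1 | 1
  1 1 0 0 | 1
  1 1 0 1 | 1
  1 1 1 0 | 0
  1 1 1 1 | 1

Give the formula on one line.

  (a & d) = 0000000001010101
  ~d = 1010101010101010
  (~d | c) = 1011101110111011
  ((a & d) & (~d | c)) = 0000000000010001
  ~c = 1100110011001100
  ~a = 1111111100000000
  (~a & b) = 0000111100000000
  (~c | (~a & b)) = 1100111111001100
  (((a & d) & (~d | c)) | (~c | (~a & b))) = 1100111111011101

(((a & d) & (~d | c)) | (~c | (~a & b)))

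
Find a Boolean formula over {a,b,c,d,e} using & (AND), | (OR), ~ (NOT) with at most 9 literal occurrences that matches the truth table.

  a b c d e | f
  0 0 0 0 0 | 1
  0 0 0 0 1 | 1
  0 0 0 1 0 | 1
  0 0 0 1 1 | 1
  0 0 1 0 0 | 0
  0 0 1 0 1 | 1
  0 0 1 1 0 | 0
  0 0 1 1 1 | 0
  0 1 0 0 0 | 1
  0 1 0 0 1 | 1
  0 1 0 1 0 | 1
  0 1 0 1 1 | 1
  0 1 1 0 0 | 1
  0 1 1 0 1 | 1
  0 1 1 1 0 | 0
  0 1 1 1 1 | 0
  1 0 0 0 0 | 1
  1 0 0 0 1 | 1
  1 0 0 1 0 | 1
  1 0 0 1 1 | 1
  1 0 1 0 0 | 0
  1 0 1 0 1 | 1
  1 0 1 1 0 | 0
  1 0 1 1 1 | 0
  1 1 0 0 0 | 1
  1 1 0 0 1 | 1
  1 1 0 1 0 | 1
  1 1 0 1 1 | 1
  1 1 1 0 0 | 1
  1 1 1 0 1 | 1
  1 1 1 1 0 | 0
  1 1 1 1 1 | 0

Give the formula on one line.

  ~c = 11110000111100001111000011110000
  ~d = 11001100110011001100110011001100
  (~d & e) = 01000100010001000100010001000100
  ~a = 11111111111111110000000000000000
  (c | ~a) = 11111111111111110000111100001111
  ((~d & e) & (c | ~a)) = 01000100010001000000010000000100
  (~c | ((~d & e) & (c | ~a))) = 11110100111101001111010011110100
  (b | (~c | ((~d & e) & (c | ~a)))) = 11110100111111111111010011111111
  (~c | ~d) = 11111100111111001111110011111100
  ((b | (~c | ((~d & e) & (c | ~a)))) & (~c | ~d)) = 11110100111111001111010011111100

((b | (~c | ((~d & e) & (c | ~a)))) & (~c | ~d))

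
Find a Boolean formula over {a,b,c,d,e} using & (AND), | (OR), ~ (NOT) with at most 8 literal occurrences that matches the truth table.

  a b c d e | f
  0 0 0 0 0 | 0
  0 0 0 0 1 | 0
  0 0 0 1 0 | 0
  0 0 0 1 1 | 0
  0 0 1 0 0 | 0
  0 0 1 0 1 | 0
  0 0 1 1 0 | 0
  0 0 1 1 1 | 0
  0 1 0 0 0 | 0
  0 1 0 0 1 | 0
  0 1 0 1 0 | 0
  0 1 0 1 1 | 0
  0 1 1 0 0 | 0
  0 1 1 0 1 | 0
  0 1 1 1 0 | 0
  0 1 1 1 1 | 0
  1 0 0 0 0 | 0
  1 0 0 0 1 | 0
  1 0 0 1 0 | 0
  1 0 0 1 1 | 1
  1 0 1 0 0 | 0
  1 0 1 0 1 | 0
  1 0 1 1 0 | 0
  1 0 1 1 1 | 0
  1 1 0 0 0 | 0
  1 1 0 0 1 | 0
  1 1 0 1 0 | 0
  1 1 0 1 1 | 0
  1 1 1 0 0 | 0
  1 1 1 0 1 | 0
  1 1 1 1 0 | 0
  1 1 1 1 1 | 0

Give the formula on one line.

((e & (d & a)) & ((e & ~b) & ~c))

  (d & a) = 00000000000000000011001100110011
  (e & (d & a)) = 00000000000000000001000100010001
  ~b = 11111111000000001111111100000000
  (e & ~b) = 01010101000000000101010100000000
  ~c = 11110000111100001111000011110000
  ((e & ~b) & ~c) = 01010000000000000101000000000000
  ((e & (d & a)) & ((e & ~b) & ~c)) = 00000000000000000001000000000000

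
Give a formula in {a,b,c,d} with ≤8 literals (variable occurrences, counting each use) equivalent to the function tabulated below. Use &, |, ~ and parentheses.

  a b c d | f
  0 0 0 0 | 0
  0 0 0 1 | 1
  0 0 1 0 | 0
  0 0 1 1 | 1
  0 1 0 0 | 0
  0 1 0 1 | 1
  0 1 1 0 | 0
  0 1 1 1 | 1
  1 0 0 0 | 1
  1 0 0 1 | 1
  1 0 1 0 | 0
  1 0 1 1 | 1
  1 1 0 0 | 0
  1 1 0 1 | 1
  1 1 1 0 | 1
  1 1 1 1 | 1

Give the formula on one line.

  ~b = 1111000011110000
  (c | ~b) = 1111001111110011
  (d | b) = 0101111101011111
  ((c | ~b) & (d | b)) = 0101001101010011
  ~c = 1100110011001100
  (~c & ~b) = 1100000011000000
  (((c | ~b) & (d | b)) | (~c & ~b)) = 1101001111010011
  (a & (((c | ~b) & (d | b)) | (~c & ~b))) = 0000000011010011
  (d | (a & (((c | ~b) & (d | b)) | (~c & ~b)))) = 0101010111010111

(d | (a & (((c | ~b) & (d | b)) | (~c & ~b))))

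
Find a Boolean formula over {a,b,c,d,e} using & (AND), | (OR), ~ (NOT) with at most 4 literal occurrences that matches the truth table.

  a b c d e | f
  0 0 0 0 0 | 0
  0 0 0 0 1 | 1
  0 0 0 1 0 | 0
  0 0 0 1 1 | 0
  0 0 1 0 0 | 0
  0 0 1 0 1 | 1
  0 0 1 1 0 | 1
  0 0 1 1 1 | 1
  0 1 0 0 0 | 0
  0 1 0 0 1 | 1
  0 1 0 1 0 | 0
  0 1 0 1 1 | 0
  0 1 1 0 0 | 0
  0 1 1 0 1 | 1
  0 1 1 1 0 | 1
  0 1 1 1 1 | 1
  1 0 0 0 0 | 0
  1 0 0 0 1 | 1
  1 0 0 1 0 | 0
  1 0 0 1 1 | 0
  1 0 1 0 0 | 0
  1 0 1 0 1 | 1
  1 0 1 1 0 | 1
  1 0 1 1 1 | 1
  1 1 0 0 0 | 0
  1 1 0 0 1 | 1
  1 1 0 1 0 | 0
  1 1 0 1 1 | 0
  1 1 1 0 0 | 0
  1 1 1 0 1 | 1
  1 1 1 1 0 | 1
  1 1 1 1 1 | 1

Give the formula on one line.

((c & d) | (~d & e))

  (c & d) = 00000011000000110000001100000011
  ~d = 11001100110011001100110011001100
  (~d & e) = 01000100010001000100010001000100
  ((c & d) | (~d & e)) = 01000111010001110100011101000111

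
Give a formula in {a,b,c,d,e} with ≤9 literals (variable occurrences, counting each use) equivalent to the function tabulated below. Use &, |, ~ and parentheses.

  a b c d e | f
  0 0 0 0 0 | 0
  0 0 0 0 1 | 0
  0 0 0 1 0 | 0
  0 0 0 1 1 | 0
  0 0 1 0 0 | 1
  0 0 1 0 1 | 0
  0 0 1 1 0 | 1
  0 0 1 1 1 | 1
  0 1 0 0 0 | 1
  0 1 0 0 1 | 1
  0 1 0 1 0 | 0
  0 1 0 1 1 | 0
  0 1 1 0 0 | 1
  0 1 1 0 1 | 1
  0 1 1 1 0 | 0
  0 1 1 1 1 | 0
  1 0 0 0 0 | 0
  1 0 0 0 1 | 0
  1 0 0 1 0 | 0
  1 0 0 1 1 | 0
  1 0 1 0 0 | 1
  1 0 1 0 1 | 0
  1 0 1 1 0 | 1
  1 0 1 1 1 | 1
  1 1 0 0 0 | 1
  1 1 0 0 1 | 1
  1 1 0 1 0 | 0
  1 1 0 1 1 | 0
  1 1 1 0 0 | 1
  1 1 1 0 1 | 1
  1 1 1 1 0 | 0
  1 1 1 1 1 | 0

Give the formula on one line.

(((d | ~e) & (~b & c)) | (b & ~d))

  ~e = 10101010101010101010101010101010
  (d | ~e) = 10111011101110111011101110111011
  ~b = 11111111000000001111111100000000
  (~b & c) = 00001111000000000000111100000000
  ((d | ~e) & (~b & c)) = 00001011000000000000101100000000
  ~d = 11001100110011001100110011001100
  (b & ~d) = 00000000110011000000000011001100
  (((d | ~e) & (~b & c)) | (b & ~d)) = 00001011110011000000101111001100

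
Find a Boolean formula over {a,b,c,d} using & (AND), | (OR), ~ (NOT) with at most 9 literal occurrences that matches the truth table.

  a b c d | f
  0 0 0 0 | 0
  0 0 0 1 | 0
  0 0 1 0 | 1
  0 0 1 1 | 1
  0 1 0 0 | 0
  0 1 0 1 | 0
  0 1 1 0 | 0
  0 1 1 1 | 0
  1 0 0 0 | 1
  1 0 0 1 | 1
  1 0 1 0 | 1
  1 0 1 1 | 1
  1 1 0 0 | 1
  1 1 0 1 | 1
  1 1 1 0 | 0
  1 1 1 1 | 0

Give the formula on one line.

  ~b = 1111000011110000
  (~b & c) = 0011000000110000
  ~c = 1100110011001100
  (~c & a) = 0000000011001100
  (d & b) = 0000010100000101
  ~a = 1111111100000000
  ((d & b) & ~a) = 0000010100000000
  ((~c & a) | ((d & b) & ~a)) = 0000010111001100
  (a & ((~c & a) | ((d & b) & ~a))) = 0000000011001100
  ((~b & c) | (a & ((~c & a) | ((d & b) & ~a)))) = 0011000011111100

((~b & c) | (a & ((~c & a) | ((d & b) & ~a))))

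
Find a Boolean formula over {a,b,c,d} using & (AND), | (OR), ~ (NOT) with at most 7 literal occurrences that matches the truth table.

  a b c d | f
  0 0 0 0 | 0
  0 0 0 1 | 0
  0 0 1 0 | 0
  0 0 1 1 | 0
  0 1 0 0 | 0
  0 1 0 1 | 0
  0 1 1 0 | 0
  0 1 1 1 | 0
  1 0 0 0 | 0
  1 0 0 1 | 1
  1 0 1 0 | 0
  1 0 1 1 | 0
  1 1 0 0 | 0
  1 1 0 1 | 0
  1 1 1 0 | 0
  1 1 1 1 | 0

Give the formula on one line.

  ~b = 1111000011110000
  ~c = 1100110011001100
  (~b & ~c) = 1100000011000000
  ((~b & ~c) & d) = 0100000001000000
  (a & ((~b & ~c) & d)) = 0000000001000000

(a & ((~b & ~c) & d))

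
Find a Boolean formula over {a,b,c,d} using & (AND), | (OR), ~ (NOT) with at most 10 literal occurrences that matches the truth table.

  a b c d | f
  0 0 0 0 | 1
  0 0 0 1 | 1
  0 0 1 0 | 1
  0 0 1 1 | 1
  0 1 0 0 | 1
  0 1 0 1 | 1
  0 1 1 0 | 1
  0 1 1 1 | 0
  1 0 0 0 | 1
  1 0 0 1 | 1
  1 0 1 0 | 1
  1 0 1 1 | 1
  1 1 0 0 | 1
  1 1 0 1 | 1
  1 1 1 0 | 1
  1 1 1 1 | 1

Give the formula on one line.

((~d | ~b) | ((d & (~b | ~d)) | (b & (~c | a))))

  ~d = 1010101010101010
  ~b = 1111000011110000
  (~d | ~b) = 1111101011111010
  (~b | ~d) = 1111101011111010
  (d & (~b | ~d)) = 0101000001010000
  ~c = 1100110011001100
  (~c | a) = 1100110011111111
  (b & (~c | a)) = 0000110000001111
  ((d & (~b | ~d)) | (b & (~c | a))) = 0101110001011111
  ((~d | ~b) | ((d & (~b | ~d)) | (b & (~c | a)))) = 1111111011111111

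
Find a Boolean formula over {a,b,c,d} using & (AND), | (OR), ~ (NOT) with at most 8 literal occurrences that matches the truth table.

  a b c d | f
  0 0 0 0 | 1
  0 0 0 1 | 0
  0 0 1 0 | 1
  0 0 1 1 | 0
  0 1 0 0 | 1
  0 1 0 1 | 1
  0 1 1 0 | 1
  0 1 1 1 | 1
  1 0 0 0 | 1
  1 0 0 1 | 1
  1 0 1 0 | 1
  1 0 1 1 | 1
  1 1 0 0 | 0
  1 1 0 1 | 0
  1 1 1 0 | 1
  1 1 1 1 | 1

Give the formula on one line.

(((c | ~a) | ~b) & (a | (~d | b)))

  ~a = 1111111100000000
  (c | ~a) = 1111111100110011
  ~b = 1111000011110000
  ((c | ~a) | ~b) = 1111111111110011
  ~d = 1010101010101010
  (~d | b) = 1010111110101111
  (a | (~d | b)) = 1010111111111111
  (((c | ~a) | ~b) & (a | (~d | b))) = 1010111111110011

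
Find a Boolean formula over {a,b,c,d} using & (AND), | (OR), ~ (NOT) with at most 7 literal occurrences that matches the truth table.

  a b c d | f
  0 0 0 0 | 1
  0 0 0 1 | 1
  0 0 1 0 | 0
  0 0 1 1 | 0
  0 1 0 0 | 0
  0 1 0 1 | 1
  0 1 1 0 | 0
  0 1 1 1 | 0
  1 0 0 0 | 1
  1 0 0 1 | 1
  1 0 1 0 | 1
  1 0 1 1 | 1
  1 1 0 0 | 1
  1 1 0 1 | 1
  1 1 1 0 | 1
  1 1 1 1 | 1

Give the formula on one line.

((~b & ~c) | ((~c & d) | a))

  ~b = 1111000011110000
  ~c = 1100110011001100
  (~b & ~c) = 1100000011000000
  (~c & d) = 0100010001000100
  ((~c & d) | a) = 0100010011111111
  ((~b & ~c) | ((~c & d) | a)) = 1100010011111111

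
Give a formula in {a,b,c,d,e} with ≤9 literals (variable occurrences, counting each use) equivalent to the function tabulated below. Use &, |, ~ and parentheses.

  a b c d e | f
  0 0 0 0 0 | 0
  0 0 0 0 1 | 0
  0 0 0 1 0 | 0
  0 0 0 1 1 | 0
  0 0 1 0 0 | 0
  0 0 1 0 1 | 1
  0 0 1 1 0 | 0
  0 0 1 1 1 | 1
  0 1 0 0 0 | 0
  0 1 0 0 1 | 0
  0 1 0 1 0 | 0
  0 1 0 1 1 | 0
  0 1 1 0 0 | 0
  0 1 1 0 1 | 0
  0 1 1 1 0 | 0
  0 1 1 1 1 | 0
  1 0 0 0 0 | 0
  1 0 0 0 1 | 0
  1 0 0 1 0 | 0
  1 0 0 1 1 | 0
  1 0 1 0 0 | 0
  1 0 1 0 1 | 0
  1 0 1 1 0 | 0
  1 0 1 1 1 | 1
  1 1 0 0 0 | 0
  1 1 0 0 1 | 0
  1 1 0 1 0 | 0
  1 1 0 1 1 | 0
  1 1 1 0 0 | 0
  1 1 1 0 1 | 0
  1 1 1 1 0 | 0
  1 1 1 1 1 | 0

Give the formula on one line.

(~b & ((b | c) & ((d & (e & ~b)) | ((~a & ~d) & e))))

  ~b = 11111111000000001111111100000000
  (b | c) = 00001111111111110000111111111111
  (e & ~b) = 01010101000000000101010100000000
  (d & (e & ~b)) = 00010001000000000001000100000000
  ~a = 11111111111111110000000000000000
  ~d = 11001100110011001100110011001100
  (~a & ~d) = 11001100110011000000000000000000
  ((~a & ~d) & e) = 01000100010001000000000000000000
  ((d & (e & ~b)) | ((~a & ~d) & e)) = 01010101010001000001000100000000
  ((b | c) & ((d & (e & ~b)) | ((~a & ~d) & e))) = 00000101010001000000000100000000
  (~b & ((b | c) & ((d & (e & ~b)) | ((~a & ~d) & e)))) = 00000101000000000000000100000000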